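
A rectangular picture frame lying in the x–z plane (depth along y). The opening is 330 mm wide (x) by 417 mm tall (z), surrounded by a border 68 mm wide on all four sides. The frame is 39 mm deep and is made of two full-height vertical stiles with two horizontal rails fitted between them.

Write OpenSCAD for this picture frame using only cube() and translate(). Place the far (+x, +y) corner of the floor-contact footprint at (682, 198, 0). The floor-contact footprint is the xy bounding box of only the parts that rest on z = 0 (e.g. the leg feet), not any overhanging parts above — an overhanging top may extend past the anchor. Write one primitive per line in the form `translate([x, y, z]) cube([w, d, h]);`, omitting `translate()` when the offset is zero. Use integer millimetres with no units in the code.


translate([216, 159, 0]) cube([68, 39, 553]);
translate([614, 159, 0]) cube([68, 39, 553]);
translate([284, 159, 0]) cube([330, 39, 68]);
translate([284, 159, 485]) cube([330, 39, 68]);


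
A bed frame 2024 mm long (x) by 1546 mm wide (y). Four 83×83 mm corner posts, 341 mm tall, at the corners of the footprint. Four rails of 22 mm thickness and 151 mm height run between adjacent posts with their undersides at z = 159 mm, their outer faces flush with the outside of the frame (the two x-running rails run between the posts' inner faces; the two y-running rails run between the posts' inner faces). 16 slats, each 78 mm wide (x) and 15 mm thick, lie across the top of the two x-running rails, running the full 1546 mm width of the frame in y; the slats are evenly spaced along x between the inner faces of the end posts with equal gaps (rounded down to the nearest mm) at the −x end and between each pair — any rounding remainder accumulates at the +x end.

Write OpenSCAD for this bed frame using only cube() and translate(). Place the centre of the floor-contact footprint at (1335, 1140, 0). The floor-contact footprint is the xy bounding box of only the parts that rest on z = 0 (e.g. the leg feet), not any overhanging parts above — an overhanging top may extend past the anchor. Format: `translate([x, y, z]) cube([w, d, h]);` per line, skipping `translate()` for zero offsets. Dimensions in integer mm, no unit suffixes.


// slat z = rail_z + rail_h = 159 + 151 = 310
// slat gap = ⌊(1858 − 16·78) / 17⌋ = 35
translate([323, 367, 0]) cube([83, 83, 341]);
translate([323, 1830, 0]) cube([83, 83, 341]);
translate([2264, 367, 0]) cube([83, 83, 341]);
translate([2264, 1830, 0]) cube([83, 83, 341]);
translate([406, 367, 159]) cube([1858, 22, 151]);
translate([406, 1891, 159]) cube([1858, 22, 151]);
translate([323, 450, 159]) cube([22, 1380, 151]);
translate([2325, 450, 159]) cube([22, 1380, 151]);
translate([441, 367, 310]) cube([78, 1546, 15]);
translate([554, 367, 310]) cube([78, 1546, 15]);
translate([667, 367, 310]) cube([78, 1546, 15]);
translate([780, 367, 310]) cube([78, 1546, 15]);
translate([893, 367, 310]) cube([78, 1546, 15]);
translate([1006, 367, 310]) cube([78, 1546, 15]);
translate([1119, 367, 310]) cube([78, 1546, 15]);
translate([1232, 367, 310]) cube([78, 1546, 15]);
translate([1345, 367, 310]) cube([78, 1546, 15]);
translate([1458, 367, 310]) cube([78, 1546, 15]);
translate([1571, 367, 310]) cube([78, 1546, 15]);
translate([1684, 367, 310]) cube([78, 1546, 15]);
translate([1797, 367, 310]) cube([78, 1546, 15]);
translate([1910, 367, 310]) cube([78, 1546, 15]);
translate([2023, 367, 310]) cube([78, 1546, 15]);
translate([2136, 367, 310]) cube([78, 1546, 15]);


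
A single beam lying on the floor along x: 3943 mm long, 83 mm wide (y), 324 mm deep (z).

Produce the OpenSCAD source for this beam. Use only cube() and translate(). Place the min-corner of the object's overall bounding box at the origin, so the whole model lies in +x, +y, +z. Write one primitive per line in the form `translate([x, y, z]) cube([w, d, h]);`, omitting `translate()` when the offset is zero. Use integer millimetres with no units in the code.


cube([3943, 83, 324]);


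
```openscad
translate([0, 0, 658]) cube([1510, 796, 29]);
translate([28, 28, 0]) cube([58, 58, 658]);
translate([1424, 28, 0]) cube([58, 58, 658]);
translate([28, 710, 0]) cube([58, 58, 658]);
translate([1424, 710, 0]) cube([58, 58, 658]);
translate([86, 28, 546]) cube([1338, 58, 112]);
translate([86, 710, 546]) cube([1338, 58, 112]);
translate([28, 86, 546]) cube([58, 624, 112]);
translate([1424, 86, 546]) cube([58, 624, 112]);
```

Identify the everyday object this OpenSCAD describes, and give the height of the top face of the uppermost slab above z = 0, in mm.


A table. The table height is 687 mm.

A 1510×796×29 slab sits at z = 658 on four 58 mm square posts — a table. The top surface is at 658 + 29 = 687 mm.


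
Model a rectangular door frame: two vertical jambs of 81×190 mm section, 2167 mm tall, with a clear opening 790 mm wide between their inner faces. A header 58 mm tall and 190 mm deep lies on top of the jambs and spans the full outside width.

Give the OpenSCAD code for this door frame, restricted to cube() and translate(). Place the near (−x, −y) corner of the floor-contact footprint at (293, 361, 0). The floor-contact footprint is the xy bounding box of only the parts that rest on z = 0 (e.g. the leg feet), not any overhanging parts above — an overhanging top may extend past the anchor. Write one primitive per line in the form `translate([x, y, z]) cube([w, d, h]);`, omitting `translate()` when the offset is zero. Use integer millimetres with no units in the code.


translate([293, 361, 0]) cube([81, 190, 2167]);
translate([1164, 361, 0]) cube([81, 190, 2167]);
translate([293, 361, 2167]) cube([952, 190, 58]);


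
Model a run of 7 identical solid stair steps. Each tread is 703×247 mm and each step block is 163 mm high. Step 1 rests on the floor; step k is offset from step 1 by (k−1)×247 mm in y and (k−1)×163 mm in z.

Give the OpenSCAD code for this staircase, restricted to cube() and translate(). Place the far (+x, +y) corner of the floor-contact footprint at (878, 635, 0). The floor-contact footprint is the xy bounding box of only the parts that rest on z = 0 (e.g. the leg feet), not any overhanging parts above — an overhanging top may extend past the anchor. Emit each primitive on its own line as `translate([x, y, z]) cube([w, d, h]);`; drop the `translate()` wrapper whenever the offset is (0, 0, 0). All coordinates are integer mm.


translate([175, 388, 0]) cube([703, 247, 163]);
translate([175, 635, 163]) cube([703, 247, 163]);
translate([175, 882, 326]) cube([703, 247, 163]);
translate([175, 1129, 489]) cube([703, 247, 163]);
translate([175, 1376, 652]) cube([703, 247, 163]);
translate([175, 1623, 815]) cube([703, 247, 163]);
translate([175, 1870, 978]) cube([703, 247, 163]);


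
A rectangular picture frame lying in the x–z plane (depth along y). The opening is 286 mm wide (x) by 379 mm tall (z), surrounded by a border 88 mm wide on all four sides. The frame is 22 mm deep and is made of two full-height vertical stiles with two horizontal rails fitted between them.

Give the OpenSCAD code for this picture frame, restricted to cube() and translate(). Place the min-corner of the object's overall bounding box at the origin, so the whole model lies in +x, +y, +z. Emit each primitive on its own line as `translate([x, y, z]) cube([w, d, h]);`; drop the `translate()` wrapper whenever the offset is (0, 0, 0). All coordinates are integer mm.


cube([88, 22, 555]);
translate([374, 0, 0]) cube([88, 22, 555]);
translate([88, 0, 0]) cube([286, 22, 88]);
translate([88, 0, 467]) cube([286, 22, 88]);


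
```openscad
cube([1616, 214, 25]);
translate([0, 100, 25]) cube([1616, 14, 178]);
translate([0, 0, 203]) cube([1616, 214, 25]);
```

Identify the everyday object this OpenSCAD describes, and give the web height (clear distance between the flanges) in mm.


An I-beam. The web height is 178 mm.

Two wide flanges with a thin centred web — an I-beam. Overall 228 mm minus two 25 mm flanges gives a web of 228 − 2·25 = 178 mm.


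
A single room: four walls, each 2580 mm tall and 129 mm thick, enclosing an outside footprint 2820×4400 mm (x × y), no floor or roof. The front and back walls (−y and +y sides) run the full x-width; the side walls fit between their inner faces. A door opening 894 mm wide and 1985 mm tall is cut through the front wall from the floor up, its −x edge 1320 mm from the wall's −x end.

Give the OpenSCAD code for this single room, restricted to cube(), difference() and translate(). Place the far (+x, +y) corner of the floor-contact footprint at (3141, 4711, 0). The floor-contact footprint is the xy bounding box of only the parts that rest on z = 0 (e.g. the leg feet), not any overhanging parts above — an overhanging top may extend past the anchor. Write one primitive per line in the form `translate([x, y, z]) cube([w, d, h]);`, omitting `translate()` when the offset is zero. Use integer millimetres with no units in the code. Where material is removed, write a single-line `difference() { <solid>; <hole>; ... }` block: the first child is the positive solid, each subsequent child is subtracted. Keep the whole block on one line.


difference() { translate([321, 311, 0]) cube([2820, 129, 2580]); translate([1641, 311, 0]) cube([894, 129, 1985]); }
translate([321, 4582, 0]) cube([2820, 129, 2580]);
translate([321, 440, 0]) cube([129, 4142, 2580]);
translate([3012, 440, 0]) cube([129, 4142, 2580]);


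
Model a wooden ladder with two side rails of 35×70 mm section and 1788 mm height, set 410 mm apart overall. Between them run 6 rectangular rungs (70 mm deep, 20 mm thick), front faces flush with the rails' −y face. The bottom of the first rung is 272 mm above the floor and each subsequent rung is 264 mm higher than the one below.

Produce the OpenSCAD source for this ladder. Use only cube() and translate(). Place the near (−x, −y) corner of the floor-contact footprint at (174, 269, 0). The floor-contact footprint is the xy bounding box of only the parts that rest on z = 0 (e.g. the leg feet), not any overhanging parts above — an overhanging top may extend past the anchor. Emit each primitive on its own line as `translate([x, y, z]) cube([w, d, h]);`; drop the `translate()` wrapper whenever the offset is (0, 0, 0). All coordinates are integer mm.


translate([174, 269, 0]) cube([35, 70, 1788]);
translate([549, 269, 0]) cube([35, 70, 1788]);
translate([209, 269, 272]) cube([340, 70, 20]);
translate([209, 269, 536]) cube([340, 70, 20]);
translate([209, 269, 800]) cube([340, 70, 20]);
translate([209, 269, 1064]) cube([340, 70, 20]);
translate([209, 269, 1328]) cube([340, 70, 20]);
translate([209, 269, 1592]) cube([340, 70, 20]);


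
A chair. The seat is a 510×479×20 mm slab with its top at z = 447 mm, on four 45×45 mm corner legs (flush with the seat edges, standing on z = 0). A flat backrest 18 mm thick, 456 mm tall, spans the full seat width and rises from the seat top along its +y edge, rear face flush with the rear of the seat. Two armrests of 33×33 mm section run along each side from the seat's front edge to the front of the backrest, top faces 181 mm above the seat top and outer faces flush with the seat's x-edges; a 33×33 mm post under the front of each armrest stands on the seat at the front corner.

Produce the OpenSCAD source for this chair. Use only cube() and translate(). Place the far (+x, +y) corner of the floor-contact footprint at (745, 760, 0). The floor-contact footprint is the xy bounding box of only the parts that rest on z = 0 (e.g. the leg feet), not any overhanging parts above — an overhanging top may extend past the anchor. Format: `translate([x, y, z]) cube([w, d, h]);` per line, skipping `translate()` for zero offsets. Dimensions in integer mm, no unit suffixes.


translate([235, 281, 427]) cube([510, 479, 20]);
translate([235, 281, 0]) cube([45, 45, 427]);
translate([700, 281, 0]) cube([45, 45, 427]);
translate([235, 715, 0]) cube([45, 45, 427]);
translate([700, 715, 0]) cube([45, 45, 427]);
translate([235, 742, 447]) cube([510, 18, 456]);
translate([235, 281, 595]) cube([33, 461, 33]);
translate([712, 281, 595]) cube([33, 461, 33]);
translate([235, 281, 447]) cube([33, 33, 148]);
translate([712, 281, 447]) cube([33, 33, 148]);


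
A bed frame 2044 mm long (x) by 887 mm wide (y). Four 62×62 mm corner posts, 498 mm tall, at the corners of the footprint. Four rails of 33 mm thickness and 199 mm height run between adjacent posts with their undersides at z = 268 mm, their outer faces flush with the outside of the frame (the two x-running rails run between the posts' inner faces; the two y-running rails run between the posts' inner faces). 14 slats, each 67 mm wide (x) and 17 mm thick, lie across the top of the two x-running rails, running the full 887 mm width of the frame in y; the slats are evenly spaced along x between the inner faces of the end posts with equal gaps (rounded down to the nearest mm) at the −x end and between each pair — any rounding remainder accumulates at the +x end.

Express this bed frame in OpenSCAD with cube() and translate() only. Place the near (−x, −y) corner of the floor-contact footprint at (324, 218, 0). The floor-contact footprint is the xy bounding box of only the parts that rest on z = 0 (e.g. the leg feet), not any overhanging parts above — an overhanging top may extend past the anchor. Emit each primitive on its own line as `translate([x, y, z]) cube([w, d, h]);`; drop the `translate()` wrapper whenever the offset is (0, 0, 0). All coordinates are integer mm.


// slat z = rail_z + rail_h = 268 + 199 = 467
// slat gap = ⌊(1920 − 14·67) / 15⌋ = 65
translate([324, 218, 0]) cube([62, 62, 498]);
translate([324, 1043, 0]) cube([62, 62, 498]);
translate([2306, 218, 0]) cube([62, 62, 498]);
translate([2306, 1043, 0]) cube([62, 62, 498]);
translate([386, 218, 268]) cube([1920, 33, 199]);
translate([386, 1072, 268]) cube([1920, 33, 199]);
translate([324, 280, 268]) cube([33, 763, 199]);
translate([2335, 280, 268]) cube([33, 763, 199]);
translate([451, 218, 467]) cube([67, 887, 17]);
translate([583, 218, 467]) cube([67, 887, 17]);
translate([715, 218, 467]) cube([67, 887, 17]);
translate([847, 218, 467]) cube([67, 887, 17]);
translate([979, 218, 467]) cube([67, 887, 17]);
translate([1111, 218, 467]) cube([67, 887, 17]);
translate([1243, 218, 467]) cube([67, 887, 17]);
translate([1375, 218, 467]) cube([67, 887, 17]);
translate([1507, 218, 467]) cube([67, 887, 17]);
translate([1639, 218, 467]) cube([67, 887, 17]);
translate([1771, 218, 467]) cube([67, 887, 17]);
translate([1903, 218, 467]) cube([67, 887, 17]);
translate([2035, 218, 467]) cube([67, 887, 17]);
translate([2167, 218, 467]) cube([67, 887, 17]);


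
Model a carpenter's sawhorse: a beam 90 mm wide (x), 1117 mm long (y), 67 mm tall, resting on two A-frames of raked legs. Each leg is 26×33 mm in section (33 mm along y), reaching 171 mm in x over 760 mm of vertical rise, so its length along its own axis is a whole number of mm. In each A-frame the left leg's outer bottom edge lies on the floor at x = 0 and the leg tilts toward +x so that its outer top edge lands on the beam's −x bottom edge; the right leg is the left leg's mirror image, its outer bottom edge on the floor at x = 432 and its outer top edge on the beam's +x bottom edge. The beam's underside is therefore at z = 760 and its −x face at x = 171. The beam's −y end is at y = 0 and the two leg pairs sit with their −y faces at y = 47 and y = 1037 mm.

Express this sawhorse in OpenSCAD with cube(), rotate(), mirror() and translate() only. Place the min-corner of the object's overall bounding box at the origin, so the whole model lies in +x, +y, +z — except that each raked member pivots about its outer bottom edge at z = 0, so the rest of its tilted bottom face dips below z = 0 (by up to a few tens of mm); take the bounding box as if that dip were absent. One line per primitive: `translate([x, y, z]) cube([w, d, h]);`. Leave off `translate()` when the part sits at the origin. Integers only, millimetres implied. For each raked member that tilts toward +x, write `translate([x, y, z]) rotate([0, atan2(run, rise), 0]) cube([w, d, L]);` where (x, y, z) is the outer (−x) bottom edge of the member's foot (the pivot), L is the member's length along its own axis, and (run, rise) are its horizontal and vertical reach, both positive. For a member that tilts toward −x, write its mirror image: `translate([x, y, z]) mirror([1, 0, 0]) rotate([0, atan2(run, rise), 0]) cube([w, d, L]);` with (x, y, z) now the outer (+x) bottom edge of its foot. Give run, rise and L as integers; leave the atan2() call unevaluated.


// leg length = √(171² + 760²) = 779
// right-leg outer foot x = 2·171 + 90 = 432
// beam min-corner = (171, 0, 760)
translate([171, 0, 760]) cube([90, 1117, 67]);
translate([0, 47, 0]) rotate([0, atan2(171, 760), 0]) cube([26, 33, 779]);
translate([432, 47, 0]) mirror([1, 0, 0]) rotate([0, atan2(171, 760), 0]) cube([26, 33, 779]);
translate([0, 1037, 0]) rotate([0, atan2(171, 760), 0]) cube([26, 33, 779]);
translate([432, 1037, 0]) mirror([1, 0, 0]) rotate([0, atan2(171, 760), 0]) cube([26, 33, 779]);


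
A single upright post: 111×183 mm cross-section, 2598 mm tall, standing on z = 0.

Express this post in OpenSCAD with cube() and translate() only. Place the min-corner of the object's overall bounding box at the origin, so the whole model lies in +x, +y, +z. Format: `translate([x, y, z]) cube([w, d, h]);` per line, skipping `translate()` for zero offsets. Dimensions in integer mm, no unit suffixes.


cube([111, 183, 2598]);


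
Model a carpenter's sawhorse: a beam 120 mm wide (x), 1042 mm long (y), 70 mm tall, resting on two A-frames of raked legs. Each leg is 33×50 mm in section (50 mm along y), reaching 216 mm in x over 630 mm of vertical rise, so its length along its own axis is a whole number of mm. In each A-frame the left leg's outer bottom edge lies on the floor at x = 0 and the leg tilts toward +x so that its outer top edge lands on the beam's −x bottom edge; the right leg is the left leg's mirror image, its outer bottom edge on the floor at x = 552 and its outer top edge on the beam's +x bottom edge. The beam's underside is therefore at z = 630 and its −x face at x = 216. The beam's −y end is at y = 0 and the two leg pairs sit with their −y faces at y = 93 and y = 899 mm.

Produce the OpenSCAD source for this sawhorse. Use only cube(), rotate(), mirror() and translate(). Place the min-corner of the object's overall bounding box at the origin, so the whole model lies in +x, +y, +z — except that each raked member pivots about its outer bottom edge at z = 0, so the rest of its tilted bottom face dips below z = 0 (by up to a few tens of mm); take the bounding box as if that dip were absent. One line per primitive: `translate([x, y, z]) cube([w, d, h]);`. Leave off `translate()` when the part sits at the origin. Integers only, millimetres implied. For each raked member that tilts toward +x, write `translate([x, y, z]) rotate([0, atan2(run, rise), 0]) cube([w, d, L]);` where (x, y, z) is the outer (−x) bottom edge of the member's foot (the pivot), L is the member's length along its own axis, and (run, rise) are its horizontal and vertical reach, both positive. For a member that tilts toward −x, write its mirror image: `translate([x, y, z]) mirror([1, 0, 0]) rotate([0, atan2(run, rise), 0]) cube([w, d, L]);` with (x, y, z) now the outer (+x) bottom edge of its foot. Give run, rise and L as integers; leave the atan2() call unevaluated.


translate([216, 0, 630]) cube([120, 1042, 70]);
translate([0, 93, 0]) rotate([0, atan2(216, 630), 0]) cube([33, 50, 666]);
translate([552, 93, 0]) mirror([1, 0, 0]) rotate([0, atan2(216, 630), 0]) cube([33, 50, 666]);
translate([0, 899, 0]) rotate([0, atan2(216, 630), 0]) cube([33, 50, 666]);
translate([552, 899, 0]) mirror([1, 0, 0]) rotate([0, atan2(216, 630), 0]) cube([33, 50, 666]);


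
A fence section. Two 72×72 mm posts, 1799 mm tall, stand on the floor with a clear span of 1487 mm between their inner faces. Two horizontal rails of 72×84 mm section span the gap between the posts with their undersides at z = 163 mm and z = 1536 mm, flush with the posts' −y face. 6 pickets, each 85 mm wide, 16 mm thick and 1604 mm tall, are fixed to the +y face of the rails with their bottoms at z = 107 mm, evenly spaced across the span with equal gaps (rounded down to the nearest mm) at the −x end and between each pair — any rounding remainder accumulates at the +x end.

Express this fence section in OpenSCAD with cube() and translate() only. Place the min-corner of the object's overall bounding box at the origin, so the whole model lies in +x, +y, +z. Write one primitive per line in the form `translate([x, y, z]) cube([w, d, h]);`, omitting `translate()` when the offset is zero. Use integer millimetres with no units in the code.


cube([72, 72, 1799]);
translate([1559, 0, 0]) cube([72, 72, 1799]);
translate([72, 0, 163]) cube([1487, 72, 84]);
translate([72, 0, 1536]) cube([1487, 72, 84]);
translate([211, 72, 107]) cube([85, 16, 1604]);
translate([435, 72, 107]) cube([85, 16, 1604]);
translate([659, 72, 107]) cube([85, 16, 1604]);
translate([883, 72, 107]) cube([85, 16, 1604]);
translate([1107, 72, 107]) cube([85, 16, 1604]);
translate([1331, 72, 107]) cube([85, 16, 1604]);


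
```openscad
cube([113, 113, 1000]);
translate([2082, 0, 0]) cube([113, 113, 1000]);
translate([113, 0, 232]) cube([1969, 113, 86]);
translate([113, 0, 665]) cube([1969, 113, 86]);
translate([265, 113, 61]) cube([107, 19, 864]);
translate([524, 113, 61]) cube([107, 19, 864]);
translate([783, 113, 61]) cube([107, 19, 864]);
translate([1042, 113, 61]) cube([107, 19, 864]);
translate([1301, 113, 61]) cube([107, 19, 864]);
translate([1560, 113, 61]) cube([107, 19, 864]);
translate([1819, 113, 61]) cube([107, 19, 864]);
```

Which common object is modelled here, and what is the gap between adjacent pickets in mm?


A fence section. The picket gap is 152 mm.

Two posts, two rails, 7 pickets — a fence section. Span 1969 mm holds 7 pickets of 107 mm with 8 equal gaps: ⌊(1969 − 7·107) / 8⌋ = 152 mm.


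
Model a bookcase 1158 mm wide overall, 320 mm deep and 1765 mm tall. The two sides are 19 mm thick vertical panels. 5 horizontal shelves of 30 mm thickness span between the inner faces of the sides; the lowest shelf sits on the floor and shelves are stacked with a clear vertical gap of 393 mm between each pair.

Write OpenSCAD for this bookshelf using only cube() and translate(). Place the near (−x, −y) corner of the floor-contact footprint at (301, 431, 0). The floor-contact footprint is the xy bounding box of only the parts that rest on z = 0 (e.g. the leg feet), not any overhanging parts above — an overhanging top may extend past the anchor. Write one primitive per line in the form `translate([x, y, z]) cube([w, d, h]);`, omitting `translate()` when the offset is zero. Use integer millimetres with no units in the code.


translate([301, 431, 0]) cube([19, 320, 1765]);
translate([1440, 431, 0]) cube([19, 320, 1765]);
translate([320, 431, 0]) cube([1120, 320, 30]);
translate([320, 431, 423]) cube([1120, 320, 30]);
translate([320, 431, 846]) cube([1120, 320, 30]);
translate([320, 431, 1269]) cube([1120, 320, 30]);
translate([320, 431, 1692]) cube([1120, 320, 30]);


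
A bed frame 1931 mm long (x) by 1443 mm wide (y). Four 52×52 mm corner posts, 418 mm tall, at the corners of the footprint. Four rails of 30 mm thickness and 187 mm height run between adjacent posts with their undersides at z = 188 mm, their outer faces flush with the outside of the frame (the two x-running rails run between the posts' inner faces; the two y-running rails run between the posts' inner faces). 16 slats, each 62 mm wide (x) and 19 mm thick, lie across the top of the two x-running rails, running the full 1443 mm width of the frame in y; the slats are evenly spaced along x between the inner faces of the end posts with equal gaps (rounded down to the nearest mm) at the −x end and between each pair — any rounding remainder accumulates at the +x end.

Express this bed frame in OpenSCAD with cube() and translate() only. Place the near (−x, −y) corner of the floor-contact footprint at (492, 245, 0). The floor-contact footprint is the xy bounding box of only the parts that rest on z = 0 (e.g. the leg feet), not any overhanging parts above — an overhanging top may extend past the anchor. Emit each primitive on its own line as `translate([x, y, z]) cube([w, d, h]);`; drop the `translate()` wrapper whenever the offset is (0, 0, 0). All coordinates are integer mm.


translate([492, 245, 0]) cube([52, 52, 418]);
translate([492, 1636, 0]) cube([52, 52, 418]);
translate([2371, 245, 0]) cube([52, 52, 418]);
translate([2371, 1636, 0]) cube([52, 52, 418]);
translate([544, 245, 188]) cube([1827, 30, 187]);
translate([544, 1658, 188]) cube([1827, 30, 187]);
translate([492, 297, 188]) cube([30, 1339, 187]);
translate([2393, 297, 188]) cube([30, 1339, 187]);
translate([593, 245, 375]) cube([62, 1443, 19]);
translate([704, 245, 375]) cube([62, 1443, 19]);
translate([815, 245, 375]) cube([62, 1443, 19]);
translate([926, 245, 375]) cube([62, 1443, 19]);
translate([1037, 245, 375]) cube([62, 1443, 19]);
translate([1148, 245, 375]) cube([62, 1443, 19]);
translate([1259, 245, 375]) cube([62, 1443, 19]);
translate([1370, 245, 375]) cube([62, 1443, 19]);
translate([1481, 245, 375]) cube([62, 1443, 19]);
translate([1592, 245, 375]) cube([62, 1443, 19]);
translate([1703, 245, 375]) cube([62, 1443, 19]);
translate([1814, 245, 375]) cube([62, 1443, 19]);
translate([1925, 245, 375]) cube([62, 1443, 19]);
translate([2036, 245, 375]) cube([62, 1443, 19]);
translate([2147, 245, 375]) cube([62, 1443, 19]);
translate([2258, 245, 375]) cube([62, 1443, 19]);


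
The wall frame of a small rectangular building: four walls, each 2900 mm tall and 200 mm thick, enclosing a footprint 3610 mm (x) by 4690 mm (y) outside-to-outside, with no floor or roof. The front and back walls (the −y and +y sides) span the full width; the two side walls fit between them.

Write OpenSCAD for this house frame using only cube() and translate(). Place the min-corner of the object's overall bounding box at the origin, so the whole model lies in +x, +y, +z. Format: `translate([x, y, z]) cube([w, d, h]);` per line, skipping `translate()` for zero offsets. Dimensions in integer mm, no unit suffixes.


cube([3610, 200, 2900]);
translate([0, 4490, 0]) cube([3610, 200, 2900]);
translate([0, 200, 0]) cube([200, 4290, 2900]);
translate([3410, 200, 0]) cube([200, 4290, 2900]);


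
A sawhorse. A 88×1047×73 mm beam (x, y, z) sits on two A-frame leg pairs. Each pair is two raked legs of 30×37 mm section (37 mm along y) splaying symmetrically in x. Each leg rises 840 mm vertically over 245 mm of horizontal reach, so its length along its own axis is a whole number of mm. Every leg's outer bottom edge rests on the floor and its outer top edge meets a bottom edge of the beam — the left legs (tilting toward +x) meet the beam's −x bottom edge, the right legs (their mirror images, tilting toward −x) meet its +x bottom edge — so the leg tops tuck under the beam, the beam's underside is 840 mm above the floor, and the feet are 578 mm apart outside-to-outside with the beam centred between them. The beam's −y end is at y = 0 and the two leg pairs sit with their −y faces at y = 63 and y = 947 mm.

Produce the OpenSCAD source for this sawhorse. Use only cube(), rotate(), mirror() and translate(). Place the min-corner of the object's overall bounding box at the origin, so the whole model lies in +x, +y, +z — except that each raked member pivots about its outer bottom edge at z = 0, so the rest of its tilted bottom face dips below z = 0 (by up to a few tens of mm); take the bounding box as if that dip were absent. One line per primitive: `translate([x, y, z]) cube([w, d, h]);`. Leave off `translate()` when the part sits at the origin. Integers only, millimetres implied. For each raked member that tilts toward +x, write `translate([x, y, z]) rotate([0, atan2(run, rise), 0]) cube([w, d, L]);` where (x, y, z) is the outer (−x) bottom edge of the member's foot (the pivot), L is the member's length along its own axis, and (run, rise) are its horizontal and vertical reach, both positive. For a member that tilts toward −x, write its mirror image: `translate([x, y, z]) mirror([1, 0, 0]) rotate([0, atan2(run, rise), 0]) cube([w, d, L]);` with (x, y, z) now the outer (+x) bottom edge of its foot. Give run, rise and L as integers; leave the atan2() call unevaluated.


translate([245, 0, 840]) cube([88, 1047, 73]);
translate([0, 63, 0]) rotate([0, atan2(245, 840), 0]) cube([30, 37, 875]);
translate([578, 63, 0]) mirror([1, 0, 0]) rotate([0, atan2(245, 840), 0]) cube([30, 37, 875]);
translate([0, 947, 0]) rotate([0, atan2(245, 840), 0]) cube([30, 37, 875]);
translate([578, 947, 0]) mirror([1, 0, 0]) rotate([0, atan2(245, 840), 0]) cube([30, 37, 875]);


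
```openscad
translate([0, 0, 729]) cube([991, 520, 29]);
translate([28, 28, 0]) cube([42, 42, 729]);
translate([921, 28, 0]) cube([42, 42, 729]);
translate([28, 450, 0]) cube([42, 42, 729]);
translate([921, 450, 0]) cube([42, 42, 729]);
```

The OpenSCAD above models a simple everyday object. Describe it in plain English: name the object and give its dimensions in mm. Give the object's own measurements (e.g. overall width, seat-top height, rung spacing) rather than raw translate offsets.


A table: top 991 mm (x) × 520 mm (y), 29 mm thick, upper face at z = 758 mm, on four 42×42 mm square legs, each inset 28 mm from the nearest pair of top edges from z = 0 to the bottom of the top.


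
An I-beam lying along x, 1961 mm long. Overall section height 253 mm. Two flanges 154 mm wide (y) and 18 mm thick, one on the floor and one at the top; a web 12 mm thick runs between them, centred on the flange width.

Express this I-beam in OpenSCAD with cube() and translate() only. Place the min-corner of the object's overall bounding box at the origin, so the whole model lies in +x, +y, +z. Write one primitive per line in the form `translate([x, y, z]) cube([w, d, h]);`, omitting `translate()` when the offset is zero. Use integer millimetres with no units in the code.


cube([1961, 154, 18]);
translate([0, 71, 18]) cube([1961, 12, 217]);
translate([0, 0, 235]) cube([1961, 154, 18]);


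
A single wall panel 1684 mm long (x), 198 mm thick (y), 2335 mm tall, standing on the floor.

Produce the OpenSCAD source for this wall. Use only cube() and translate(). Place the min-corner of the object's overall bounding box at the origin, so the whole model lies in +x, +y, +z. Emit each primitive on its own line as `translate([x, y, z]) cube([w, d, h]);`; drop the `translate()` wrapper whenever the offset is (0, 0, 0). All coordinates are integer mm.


cube([1684, 198, 2335]);


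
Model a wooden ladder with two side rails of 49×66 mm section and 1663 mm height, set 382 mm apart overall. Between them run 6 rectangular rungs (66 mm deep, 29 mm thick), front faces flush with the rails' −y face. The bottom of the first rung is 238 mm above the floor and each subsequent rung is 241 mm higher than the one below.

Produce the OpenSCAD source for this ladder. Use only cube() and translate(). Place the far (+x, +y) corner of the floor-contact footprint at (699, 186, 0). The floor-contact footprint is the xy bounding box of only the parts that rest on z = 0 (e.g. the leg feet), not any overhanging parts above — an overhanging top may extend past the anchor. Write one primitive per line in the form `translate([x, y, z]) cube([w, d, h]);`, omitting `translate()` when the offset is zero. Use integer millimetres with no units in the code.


translate([317, 120, 0]) cube([49, 66, 1663]);
translate([650, 120, 0]) cube([49, 66, 1663]);
translate([366, 120, 238]) cube([284, 66, 29]);
translate([366, 120, 479]) cube([284, 66, 29]);
translate([366, 120, 720]) cube([284, 66, 29]);
translate([366, 120, 961]) cube([284, 66, 29]);
translate([366, 120, 1202]) cube([284, 66, 29]);
translate([366, 120, 1443]) cube([284, 66, 29]);


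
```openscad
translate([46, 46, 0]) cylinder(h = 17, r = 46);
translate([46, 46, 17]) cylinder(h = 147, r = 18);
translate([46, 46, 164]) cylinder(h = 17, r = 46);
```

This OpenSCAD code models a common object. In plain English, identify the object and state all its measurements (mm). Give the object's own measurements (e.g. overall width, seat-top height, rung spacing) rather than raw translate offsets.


A spool: two coaxial disc flanges of radius 46 mm and thickness 17 mm, joined by a core cylinder of radius 18 mm and height 147 mm. The lower flange rests on z = 0 and the three cylinders share a vertical axis.


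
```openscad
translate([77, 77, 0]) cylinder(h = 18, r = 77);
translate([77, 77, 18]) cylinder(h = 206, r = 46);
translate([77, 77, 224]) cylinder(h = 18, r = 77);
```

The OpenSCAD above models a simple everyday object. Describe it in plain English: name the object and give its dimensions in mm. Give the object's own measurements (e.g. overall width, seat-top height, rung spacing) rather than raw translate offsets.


A spool: two coaxial disc flanges of radius 77 mm and thickness 18 mm, joined by a core cylinder of radius 46 mm and height 206 mm. The lower flange rests on z = 0 and the three cylinders share a vertical axis.


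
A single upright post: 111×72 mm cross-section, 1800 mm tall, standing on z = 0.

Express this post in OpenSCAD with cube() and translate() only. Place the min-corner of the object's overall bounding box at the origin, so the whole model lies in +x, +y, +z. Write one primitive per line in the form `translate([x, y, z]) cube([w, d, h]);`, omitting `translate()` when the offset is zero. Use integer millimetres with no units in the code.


cube([111, 72, 1800]);


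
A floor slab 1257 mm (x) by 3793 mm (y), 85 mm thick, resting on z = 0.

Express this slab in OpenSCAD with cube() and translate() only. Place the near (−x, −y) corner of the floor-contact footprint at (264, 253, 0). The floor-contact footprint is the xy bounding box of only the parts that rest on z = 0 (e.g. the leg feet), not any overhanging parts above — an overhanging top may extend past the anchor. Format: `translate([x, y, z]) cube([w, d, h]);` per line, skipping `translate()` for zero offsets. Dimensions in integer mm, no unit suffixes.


translate([264, 253, 0]) cube([1257, 3793, 85]);


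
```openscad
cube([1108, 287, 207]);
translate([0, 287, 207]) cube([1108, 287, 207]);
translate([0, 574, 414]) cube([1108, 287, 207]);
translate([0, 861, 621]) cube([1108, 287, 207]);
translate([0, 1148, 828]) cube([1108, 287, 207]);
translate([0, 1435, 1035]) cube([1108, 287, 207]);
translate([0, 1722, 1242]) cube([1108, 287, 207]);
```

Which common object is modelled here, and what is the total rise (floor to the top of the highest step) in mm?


A staircase. The total rise is 1449 mm.

7 identical blocks, each offset up and back from the previous — a staircase. Each step is 207 mm tall and there are 7 of them, so the total rise is 7 × 207 = 1449 mm.


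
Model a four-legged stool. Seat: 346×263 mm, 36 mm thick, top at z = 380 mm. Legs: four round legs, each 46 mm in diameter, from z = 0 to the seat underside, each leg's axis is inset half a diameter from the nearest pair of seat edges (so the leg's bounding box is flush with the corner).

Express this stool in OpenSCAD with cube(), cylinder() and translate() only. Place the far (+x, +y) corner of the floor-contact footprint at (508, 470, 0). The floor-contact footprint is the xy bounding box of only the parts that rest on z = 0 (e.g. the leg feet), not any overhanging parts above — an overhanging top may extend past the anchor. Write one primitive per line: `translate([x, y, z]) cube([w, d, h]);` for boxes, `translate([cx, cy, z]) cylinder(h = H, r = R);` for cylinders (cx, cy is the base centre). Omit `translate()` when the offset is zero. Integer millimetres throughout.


translate([162, 207, 344]) cube([346, 263, 36]);
translate([185, 230, 0]) cylinder(h = 344, r = 23);
translate([485, 230, 0]) cylinder(h = 344, r = 23);
translate([185, 447, 0]) cylinder(h = 344, r = 23);
translate([485, 447, 0]) cylinder(h = 344, r = 23);


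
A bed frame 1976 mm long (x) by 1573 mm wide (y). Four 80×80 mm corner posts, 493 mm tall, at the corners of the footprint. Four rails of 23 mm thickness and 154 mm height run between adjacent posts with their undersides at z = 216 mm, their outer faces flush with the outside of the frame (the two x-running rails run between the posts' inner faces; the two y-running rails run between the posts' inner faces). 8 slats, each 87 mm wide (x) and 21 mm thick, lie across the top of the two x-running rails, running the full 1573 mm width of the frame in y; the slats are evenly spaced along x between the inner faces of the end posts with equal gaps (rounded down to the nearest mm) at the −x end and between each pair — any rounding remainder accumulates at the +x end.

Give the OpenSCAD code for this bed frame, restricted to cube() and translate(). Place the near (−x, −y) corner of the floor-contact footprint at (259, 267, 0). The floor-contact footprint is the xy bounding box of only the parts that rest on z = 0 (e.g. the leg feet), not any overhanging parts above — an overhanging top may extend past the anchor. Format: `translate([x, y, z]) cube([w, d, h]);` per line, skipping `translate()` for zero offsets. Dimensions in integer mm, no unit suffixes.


// slat z = rail_z + rail_h = 216 + 154 = 370
// slat gap = ⌊(1816 − 8·87) / 9⌋ = 124
translate([259, 267, 0]) cube([80, 80, 493]);
translate([259, 1760, 0]) cube([80, 80, 493]);
translate([2155, 267, 0]) cube([80, 80, 493]);
translate([2155, 1760, 0]) cube([80, 80, 493]);
translate([339, 267, 216]) cube([1816, 23, 154]);
translate([339, 1817, 216]) cube([1816, 23, 154]);
translate([259, 347, 216]) cube([23, 1413, 154]);
translate([2212, 347, 216]) cube([23, 1413, 154]);
translate([463, 267, 370]) cube([87, 1573, 21]);
translate([674, 267, 370]) cube([87, 1573, 21]);
translate([885, 267, 370]) cube([87, 1573, 21]);
translate([1096, 267, 370]) cube([87, 1573, 21]);
translate([1307, 267, 370]) cube([87, 1573, 21]);
translate([1518, 267, 370]) cube([87, 1573, 21]);
translate([1729, 267, 370]) cube([87, 1573, 21]);
translate([1940, 267, 370]) cube([87, 1573, 21]);


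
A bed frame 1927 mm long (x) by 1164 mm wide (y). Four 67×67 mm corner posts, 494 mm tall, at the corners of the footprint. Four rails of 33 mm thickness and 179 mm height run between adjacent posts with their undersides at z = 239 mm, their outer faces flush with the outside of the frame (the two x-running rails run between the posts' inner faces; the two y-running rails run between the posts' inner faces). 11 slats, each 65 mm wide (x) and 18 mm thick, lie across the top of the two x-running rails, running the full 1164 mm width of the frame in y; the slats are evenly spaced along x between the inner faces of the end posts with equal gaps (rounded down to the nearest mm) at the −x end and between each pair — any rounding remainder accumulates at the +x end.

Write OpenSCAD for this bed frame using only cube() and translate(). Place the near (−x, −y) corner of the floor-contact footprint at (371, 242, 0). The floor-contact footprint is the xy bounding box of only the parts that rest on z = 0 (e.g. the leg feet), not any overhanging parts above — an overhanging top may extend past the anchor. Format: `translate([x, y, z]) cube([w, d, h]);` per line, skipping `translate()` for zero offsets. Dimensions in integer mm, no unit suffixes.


// slat z = rail_z + rail_h = 239 + 179 = 418
// slat gap = ⌊(1793 − 11·65) / 12⌋ = 89
translate([371, 242, 0]) cube([67, 67, 494]);
translate([371, 1339, 0]) cube([67, 67, 494]);
translate([2231, 242, 0]) cube([67, 67, 494]);
translate([2231, 1339, 0]) cube([67, 67, 494]);
translate([438, 242, 239]) cube([1793, 33, 179]);
translate([438, 1373, 239]) cube([1793, 33, 179]);
translate([371, 309, 239]) cube([33, 1030, 179]);
translate([2265, 309, 239]) cube([33, 1030, 179]);
translate([527, 242, 418]) cube([65, 1164, 18]);
translate([681, 242, 418]) cube([65, 1164, 18]);
translate([835, 242, 418]) cube([65, 1164, 18]);
translate([989, 242, 418]) cube([65, 1164, 18]);
translate([1143, 242, 418]) cube([65, 1164, 18]);
translate([1297, 242, 418]) cube([65, 1164, 18]);
translate([1451, 242, 418]) cube([65, 1164, 18]);
translate([1605, 242, 418]) cube([65, 1164, 18]);
translate([1759, 242, 418]) cube([65, 1164, 18]);
translate([1913, 242, 418]) cube([65, 1164, 18]);
translate([2067, 242, 418]) cube([65, 1164, 18]);
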